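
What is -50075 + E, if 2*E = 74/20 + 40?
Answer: -1001063/20 ≈ -50053.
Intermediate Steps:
E = 437/20 (E = (74/20 + 40)/2 = ((1/20)*74 + 40)/2 = (37/10 + 40)/2 = (½)*(437/10) = 437/20 ≈ 21.850)
-50075 + E = -50075 + 437/20 = -1001063/20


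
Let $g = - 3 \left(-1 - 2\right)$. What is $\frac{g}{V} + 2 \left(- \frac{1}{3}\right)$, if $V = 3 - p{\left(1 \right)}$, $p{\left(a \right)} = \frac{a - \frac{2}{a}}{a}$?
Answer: $\frac{19}{12} \approx 1.5833$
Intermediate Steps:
$g = 9$ ($g = \left(-3\right) \left(-3\right) = 9$)
$p{\left(a \right)} = \frac{a - \frac{2}{a}}{a}$
$V = 4$ ($V = 3 - \left(1 - 2 \cdot 1^{-2}\right) = 3 - \left(1 - 2\right) = 3 - -1 = 3 + 1 = 4$)
$\frac{g}{V} + 2 \left(- \frac{1}{3}\right) = \frac{9}{4} + 2 \left(- \frac{1}{3}\right) = \frac{9}{4} - \frac{2}{3} = \frac{19}{12}$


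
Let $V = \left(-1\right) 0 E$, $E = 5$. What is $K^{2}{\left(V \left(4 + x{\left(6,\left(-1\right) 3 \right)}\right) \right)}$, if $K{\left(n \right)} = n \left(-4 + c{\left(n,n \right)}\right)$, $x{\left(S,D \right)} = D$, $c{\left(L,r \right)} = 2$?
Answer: $0$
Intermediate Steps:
$V = 0$ ($V = \left(-1\right) 0 \cdot 5 = 0 \cdot 5 = 0$)
$K{\left(n \right)} = - 2 n$ ($K{\left(n \right)} = n \left(-4 + 2\right) = n \left(-2\right) = - 2 n$)
$K^{2}{\left(V \left(4 + x{\left(6,\left(-1\right) 3 \right)}\right) \right)} = \left(- 2 \cdot 0 \left(4 - 3\right)\right)^{2} = \left(- 2 \cdot 0 \cdot 1\right)^{2} = \left(\left(-2\right) 0\right)^{2} = 0^{2} = 0$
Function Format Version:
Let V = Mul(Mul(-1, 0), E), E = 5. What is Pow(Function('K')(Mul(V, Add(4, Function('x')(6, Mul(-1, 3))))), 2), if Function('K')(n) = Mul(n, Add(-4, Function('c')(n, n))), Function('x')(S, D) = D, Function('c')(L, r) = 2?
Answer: 0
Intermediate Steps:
V = 0 (V = Mul(Mul(-1, 0), 5) = Mul(0, 5) = 0)
Function('K')(n) = Mul(-2, n) (Function('K')(n) = Mul(n, Add(-4, 2)) = Mul(n, -2) = Mul(-2, n))
Pow(Function('K')(Mul(V, Add(4, Function('x')(6, Mul(-1, 3))))), 2) = Pow(Mul(-2, Mul(0, Add(4, Mul(-1, 3)))), 2) = Pow(Mul(-2, Mul(0, Add(4, -3))), 2) = Pow(Mul(-2, Mul(0, 1)), 2) = Pow(Mul(-2, 0), 2) = Pow(0, 2) = 0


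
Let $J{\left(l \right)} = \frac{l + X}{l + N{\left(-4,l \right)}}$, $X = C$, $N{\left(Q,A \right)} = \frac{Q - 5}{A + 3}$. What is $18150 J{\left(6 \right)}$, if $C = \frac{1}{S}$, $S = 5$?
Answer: $22506$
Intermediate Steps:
$N{\left(Q,A \right)} = \frac{-5 + Q}{3 + A}$
$C = \frac{1}{5} \approx 0.2$
$X = \frac{1}{5} \approx 0.2$
$J{\left(l \right)} = \frac{\frac{1}{5} + l}{l - \frac{9}{3 + l}}$ ($J{\left(l \right)} = \frac{l + \frac{1}{5}}{l + \frac{-5 - 4}{3 + l}} = \frac{\frac{1}{5} + l}{l + \frac{1}{3 + l} \left(-9\right)} = \frac{\frac{1}{5} + l}{l - \frac{9}{3 + l}}$)
$18150 J{\left(6 \right)} = 18150 \frac{\left(1 + 5 \cdot 6\right) \left(3 + 6\right)}{5 \left(-9 + 6 \left(3 + 6\right)\right)} = 18150 \cdot \frac{1}{5} \frac{1}{-9 + 6 \cdot 9} \left(1 + 30\right) 9 = 18150 \cdot \frac{1}{5} \frac{1}{-9 + 54} \cdot 31 \cdot 9 = 18150 \cdot \frac{1}{5} \cdot \frac{1}{45} \cdot 31 \cdot 9 = 18150 \cdot \frac{31}{25} = 22506$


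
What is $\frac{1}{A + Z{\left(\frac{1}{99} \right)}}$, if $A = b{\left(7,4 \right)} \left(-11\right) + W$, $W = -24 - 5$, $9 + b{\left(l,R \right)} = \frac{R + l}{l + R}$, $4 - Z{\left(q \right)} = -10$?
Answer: $\frac{1}{73} \approx 0.013699$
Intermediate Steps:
$Z{\left(q \right)} = 14$ ($Z{\left(q \right)} = 4 - -10 = 4 + 10 = 14$)
$b{\left(l,R \right)} = -8$ ($b{\left(l,R \right)} = -9 + \frac{R + l}{l + R} = -9 + \frac{R + l}{R + l} = -9 + 1 = -8$)
$W = -29$ ($W = -24 - 5 = -29$)
$A = 59$ ($A = \left(-8\right) \left(-11\right) - 29 = 88 - 29 = 59$)
$\frac{1}{A + Z{\left(\frac{1}{99} \right)}} = \frac{1}{59 + 14} = \frac{1}{73}$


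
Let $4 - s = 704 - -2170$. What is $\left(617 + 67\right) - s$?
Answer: $3554$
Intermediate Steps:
$s = -2870$ ($s = 4 - \left(704 - -2170\right) = 4 - \left(704 + 2170\right) = 4 - 2874 = -2870$)
$\left(617 + 67\right) - s = \left(617 + 67\right) - -2870 = 684 + 2870 = 3554$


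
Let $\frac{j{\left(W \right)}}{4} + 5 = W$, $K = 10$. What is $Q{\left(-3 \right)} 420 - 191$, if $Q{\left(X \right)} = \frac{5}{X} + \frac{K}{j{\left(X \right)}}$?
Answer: $- \frac{4089}{4} \approx -1022.3$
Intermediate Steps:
$j{\left(W \right)} = -20 + 4 W$
$Q{\left(X \right)} = \frac{5}{X} + \frac{10}{-20 + 4 X}$
$Q{\left(-3 \right)} 420 - 191 = \frac{5 \left(-10 + 3 \left(-3\right)\right)}{2 \left(-3\right) \left(-5 - 3\right)} 420 - 191 = \frac{5}{2} \left(- \frac{1}{3}\right) \frac{1}{-8} \left(-10 - 9\right) 420 - 191 = \frac{5}{2} \left(- \frac{1}{3}\right) \left(- \frac{1}{8}\right) \left(-19\right) 420 - 191 = \left(- \frac{95}{48}\right) 420 - 191 = - \frac{3325}{4} - 191 = - \frac{4089}{4}$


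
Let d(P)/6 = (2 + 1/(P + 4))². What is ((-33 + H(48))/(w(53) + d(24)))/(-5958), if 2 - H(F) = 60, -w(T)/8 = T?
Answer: -17836/466097319 ≈ -3.8267e-5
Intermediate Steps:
w(T) = -8*T
H(F) = -58 (H(F) = 2 - 1*60 = 2 - 60 = -58)
d(P) = 6*(2 + 1/(4 + P))² (d(P) = 6*(2 + 1/(P + 4))² = 6*(2 + 1/(4 + P))²)
((-33 + H(48))/(w(53) + d(24)))/(-5958) = ((-33 - 58)/(-8*53 + 6*(9 + 2*24)²/(4 + 24)²))/(-5958) = -91/(-424 + 6*(9 + 48)²/28²)*(-1/5958) = -91/(-424 + 6*(1/784)*57²)*(-1/5958) = -91/(-424 + 6*(1/784)*3249)*(-1/5958) = -91/(-424 + 9747/392)*(-1/5958) = -91/(-156461/392)*(-1/5958) = -91*(-392/156461)*(-1/5958) = (35672/156461)*(-1/5958) = -17836/466097319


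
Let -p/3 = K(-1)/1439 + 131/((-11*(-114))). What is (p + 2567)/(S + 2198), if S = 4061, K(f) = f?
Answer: 1543868379/3764801018 ≈ 0.41008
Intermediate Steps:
p = -187255/601502 (p = -3*(-1/1439 + 131/((-11*(-114)))) = -3*(-1*1/1439 + 131/1254) = -3*(-1/1439 + 131*(1/1254)) = -3*(-1/1439 + 131/1254) = -3*187255/1804506 = -187255/601502 ≈ -0.31131)
(p + 2567)/(S + 2198) = (-187255/601502 + 2567)/(4061 + 2198) = (1543868379/601502)/6259 = (1543868379/601502)*(1/6259) = 1543868379/3764801018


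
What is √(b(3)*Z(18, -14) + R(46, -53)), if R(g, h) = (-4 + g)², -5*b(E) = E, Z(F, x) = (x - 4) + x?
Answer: 2*√11145/5 ≈ 42.228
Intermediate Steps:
Z(F, x) = -4 + 2*x (Z(F, x) = (-4 + x) + x = -4 + 2*x)
b(E) = -E/5
√(b(3)*Z(18, -14) + R(46, -53)) = √((-⅕*3)*(-4 + 2*(-14)) + (-4 + 46)²) = √(-3*(-4 - 28)/5 + 42²) = √(-⅗*(-32) + 1764) = √(96/5 + 1764) = √(8916/5) = 2*√11145/5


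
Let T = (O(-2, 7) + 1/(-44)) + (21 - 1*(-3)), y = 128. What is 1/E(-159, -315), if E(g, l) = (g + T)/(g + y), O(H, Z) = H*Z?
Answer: 1364/6557 ≈ 0.20802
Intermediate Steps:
T = 439/44 (T = (-2*7 + 1/(-44)) + (21 - 1*(-3)) = (-14 - 1/44) + (21 + 3) = -617/44 + 24 = 439/44 ≈ 9.9773)
E(g, l) = (439/44 + g)/(128 + g) (E(g, l) = (g + 439/44)/(g + 128) = (439/44 + g)/(128 + g))
1/E(-159, -315) = 1/((439/44 - 159)/(128 - 159)) = 1/(-6557/44/(-31)) = 1/(-1/31*(-6557/44)) = 1/(6557/1364) = 1364/6557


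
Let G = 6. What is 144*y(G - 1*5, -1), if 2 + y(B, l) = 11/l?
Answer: -1872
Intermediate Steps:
y(B, l) = -2 + 11/l
144*y(G - 1*5, -1) = 144*(-2 + 11/(-1)) = 144*(-2 + 11*(-1)) = 144*(-2 - 11) = 144*(-13) = -1872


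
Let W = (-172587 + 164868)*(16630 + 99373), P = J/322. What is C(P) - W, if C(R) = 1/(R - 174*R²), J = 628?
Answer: 15316415834532629/17105150 ≈ 8.9543e+8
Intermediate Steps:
P = 314/161 (P = 628/322 = 628*(1/322) = 314/161 ≈ 1.9503)
W = -895427157 (W = -7719*116003 = -895427157)
C(P) - W = -1/(314/161*(-1 + 174*(314/161))) - 1*(-895427157) = -1*161/314/(-1 + 54636/161) + 895427157 = -1*161/314/54475/161 + 895427157 = -1*161/314*161/54475 + 895427157 = -25921/17105150 + 895427157 = 15316415834532629/17105150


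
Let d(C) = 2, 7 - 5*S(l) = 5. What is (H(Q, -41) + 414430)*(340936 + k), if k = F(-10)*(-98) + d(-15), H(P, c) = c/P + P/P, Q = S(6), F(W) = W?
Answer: 141666372063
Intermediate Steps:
S(l) = 2/5 (S(l) = 7/5 - 1/5*5 = 7/5 - 1 = 2/5)
Q = 2/5 ≈ 0.40000
H(P, c) = 1 + c/P (H(P, c) = c/P + 1 = 1 + c/P)
k = 982 (k = -10*(-98) + 2 = 980 + 2 = 982)
(H(Q, -41) + 414430)*(340936 + k) = ((2/5 - 41)/(2/5) + 414430)*(340936 + 982) = ((5/2)*(-203/5) + 414430)*341918 = (-203/2 + 414430)*341918 = (828657/2)*341918 = 141666372063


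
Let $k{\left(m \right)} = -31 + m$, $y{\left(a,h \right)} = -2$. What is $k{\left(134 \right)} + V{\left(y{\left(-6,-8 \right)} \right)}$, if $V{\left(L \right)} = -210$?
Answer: $-107$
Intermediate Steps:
$k{\left(134 \right)} + V{\left(y{\left(-6,-8 \right)} \right)} = \left(-31 + 134\right) - 210 = 103 - 210 = -107$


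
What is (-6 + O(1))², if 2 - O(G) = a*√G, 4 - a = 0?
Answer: 64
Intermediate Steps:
a = 4 (a = 4 - 1*0 = 4 + 0 = 4)
O(G) = 2 - 4*√G
(-6 + O(1))² = (-6 + (2 - 4*√1))² = (-6 + (2 - 4*1))² = (-6 + (2 - 4))² = (-6 - 2)² = (-8)² = 64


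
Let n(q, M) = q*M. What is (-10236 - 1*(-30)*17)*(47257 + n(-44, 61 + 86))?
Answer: -396713814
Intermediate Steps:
n(q, M) = M*q
(-10236 - 1*(-30)*17)*(47257 + n(-44, 61 + 86)) = (-10236 - 1*(-30)*17)*(47257 + (61 + 86)*(-44)) = (-10236 + 30*17)*(47257 + 147*(-44)) = (-10236 + 510)*(47257 - 6468) = -9726*40789 = -396713814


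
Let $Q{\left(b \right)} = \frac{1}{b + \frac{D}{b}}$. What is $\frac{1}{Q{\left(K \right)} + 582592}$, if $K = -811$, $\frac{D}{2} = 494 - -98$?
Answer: $\frac{658905}{383872780949} \approx 1.7165 \cdot 10^{-6}$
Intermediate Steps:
$D = 1184$ ($D = 2 \left(494 - -98\right) = 2 \left(494 + 98\right) = 2 \cdot 592 = 1184$)
$Q{\left(b \right)} = \frac{1}{b + \frac{1184}{b}}$
$\frac{1}{Q{\left(K \right)} + 582592} = \frac{1}{- \frac{811}{1184 + \left(-811\right)^{2}} + 582592} = \frac{1}{- \frac{811}{1184 + 657721} + 582592} = \frac{1}{- \frac{811}{658905} + 582592} = \frac{1}{\frac{383872780949}{658905}} = \frac{658905}{383872780949}$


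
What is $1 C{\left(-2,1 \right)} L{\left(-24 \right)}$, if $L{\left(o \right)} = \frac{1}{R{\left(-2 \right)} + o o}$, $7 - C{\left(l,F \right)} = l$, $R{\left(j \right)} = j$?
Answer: $\frac{9}{574} \approx 0.015679$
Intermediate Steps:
$C{\left(l,F \right)} = 7 - l$
$L{\left(o \right)} = \frac{1}{-2 + o^{2}}$ ($L{\left(o \right)} = \frac{1}{-2 + o o} = \frac{1}{-2 + o^{2}}$)
$1 C{\left(-2,1 \right)} L{\left(-24 \right)} = \frac{1 \left(7 - -2\right)}{-2 + \left(-24\right)^{2}} = \frac{1 \left(7 + 2\right)}{-2 + 576} = \frac{1 \cdot 9}{574} = 9 \cdot \frac{1}{574} = \frac{9}{574}$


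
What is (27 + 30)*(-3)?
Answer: -171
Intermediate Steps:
(27 + 30)*(-3) = 57*(-3) = -171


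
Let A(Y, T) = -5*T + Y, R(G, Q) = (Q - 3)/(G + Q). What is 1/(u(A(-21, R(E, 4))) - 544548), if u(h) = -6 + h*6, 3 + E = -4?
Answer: -1/544670 ≈ -1.8360e-6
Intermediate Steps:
E = -7 (E = -3 - 4 = -7)
R(G, Q) = (-3 + Q)/(G + Q)
A(Y, T) = Y - 5*T
u(h) = -6 + 6*h
1/(u(A(-21, R(E, 4))) - 544548) = 1/((-6 + 6*(-21 - 5*(-3 + 4)/(-7 + 4))) - 544548) = 1/((-6 + 6*(-21 - 5/(-3))) - 544548) = 1/((-6 + 6*(-21 - (-5)/3)) - 544548) = 1/((-6 + 6*(-21 - 5*(-1/3))) - 544548) = 1/((-6 + 6*(-21 + 5/3)) - 544548) = 1/((-6 + 6*(-58/3)) - 544548) = 1/((-6 - 116) - 544548) = 1/(-122 - 544548) = 1/(-544670) = -1/544670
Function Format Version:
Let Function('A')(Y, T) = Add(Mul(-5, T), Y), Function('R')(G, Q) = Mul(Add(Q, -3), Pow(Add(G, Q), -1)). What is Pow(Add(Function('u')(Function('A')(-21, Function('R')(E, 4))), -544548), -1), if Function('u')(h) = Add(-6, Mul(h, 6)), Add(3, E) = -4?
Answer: Rational(-1, 544670) ≈ -1.8360e-6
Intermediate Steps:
E = -7 (E = Add(-3, -4) = -7)
Function('R')(G, Q) = Mul(Pow(Add(G, Q), -1), Add(-3, Q)) (Function('R')(G, Q) = Mul(Add(-3, Q), Pow(Add(G, Q), -1)) = Mul(Pow(Add(G, Q), -1), Add(-3, Q)))
Function('A')(Y, T) = Add(Y, Mul(-5, T))
Function('u')(h) = Add(-6, Mul(6, h))
Pow(Add(Function('u')(Function('A')(-21, Function('R')(E, 4))), -544548), -1) = Pow(Add(Add(-6, Mul(6, Add(-21, Mul(-5, Mul(Pow(Add(-7, 4), -1), Add(-3, 4)))))), -544548), -1) = Pow(Add(Add(-6, Mul(6, Add(-21, Mul(-5, Mul(Pow(-3, -1), 1))))), -544548), -1) = Pow(Add(Add(-6, Mul(6, Add(-21, Mul(-5, Mul(Rational(-1, 3), 1))))), -544548), -1) = Pow(Add(Add(-6, Mul(6, Add(-21, Mul(-5, Rational(-1, 3))))), -544548), -1) = Pow(Add(Add(-6, Mul(6, Add(-21, Rational(5, 3)))), -544548), -1) = Pow(Add(Add(-6, Mul(6, Rational(-58, 3))), -544548), -1) = Pow(Add(Add(-6, -116), -544548), -1) = Pow(Add(-122, -544548), -1) = Pow(-544670, -1) = Rational(-1, 544670)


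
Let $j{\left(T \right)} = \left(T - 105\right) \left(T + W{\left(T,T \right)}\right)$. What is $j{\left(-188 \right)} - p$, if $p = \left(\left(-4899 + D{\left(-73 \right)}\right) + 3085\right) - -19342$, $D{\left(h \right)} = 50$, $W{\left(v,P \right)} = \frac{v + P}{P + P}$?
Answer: $37213$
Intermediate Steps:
$W{\left(v,P \right)} = \frac{P + v}{2 P}$
$j{\left(T \right)} = \left(1 + T\right) \left(-105 + T\right)$ ($j{\left(T \right)} = \left(T - 105\right) \left(T + \frac{T + T}{2 T}\right) = \left(-105 + T\right) \left(T + \frac{2 T}{2 T}\right) = \left(-105 + T\right) \left(T + 1\right) = \left(-105 + T\right) \left(1 + T\right) = \left(1 + T\right) \left(-105 + T\right)$)
$p = 17578$ ($p = \left(\left(-4899 + 50\right) + 3085\right) - -19342 = \left(-4849 + 3085\right) + 19342 = -1764 + 19342 = 17578$)
$j{\left(-188 \right)} - p = \left(-105 + \left(-188\right)^{2} - -19552\right) - 17578 = \left(-105 + 35344 + 19552\right) - 17578 = 54791 - 17578 = 37213$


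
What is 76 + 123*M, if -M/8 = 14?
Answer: -13700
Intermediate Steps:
M = -112 (M = -8*14 = -112)
76 + 123*M = 76 + 123*(-112) = 76 - 13776 = -13700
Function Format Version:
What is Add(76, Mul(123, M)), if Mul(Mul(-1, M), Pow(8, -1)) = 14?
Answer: -13700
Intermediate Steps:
M = -112 (M = Mul(-8, 14) = -112)
Add(76, Mul(123, M)) = Add(76, Mul(123, -112)) = Add(76, -13776) = -13700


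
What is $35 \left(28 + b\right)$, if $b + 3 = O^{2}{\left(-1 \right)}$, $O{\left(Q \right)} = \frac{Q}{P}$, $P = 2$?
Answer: $\frac{3535}{4} \approx 883.75$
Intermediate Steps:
$O{\left(Q \right)} = \frac{Q}{2}$
$b = - \frac{11}{4}$ ($b = -3 + \left(\frac{1}{2} \left(-1\right)\right)^{2} = -3 + \left(- \frac{1}{2}\right)^{2} = -3 + \frac{1}{4} = - \frac{11}{4} \approx -2.75$)
$35 \left(28 + b\right) = 35 \left(28 - \frac{11}{4}\right) = 35 \cdot \frac{101}{4} = \frac{3535}{4}$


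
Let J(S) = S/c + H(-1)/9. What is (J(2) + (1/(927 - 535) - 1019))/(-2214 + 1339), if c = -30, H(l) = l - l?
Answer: 5992097/5145000 ≈ 1.1646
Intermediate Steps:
H(l) = 0
J(S) = -S/30 (J(S) = S/(-30) + 0/9 = S*(-1/30) + 0*(⅑) = -S/30 + 0 = -S/30)
(J(2) + (1/(927 - 535) - 1019))/(-2214 + 1339) = (-1/30*2 + (1/(927 - 535) - 1019))/(-2214 + 1339) = (-1/15 + (1/392 - 1019))/(-875) = (-1/15 + (1/392 - 1019))*(-1/875) = (-1/15 - 399447/392)*(-1/875) = -5992097/5880*(-1/875) = 5992097/5145000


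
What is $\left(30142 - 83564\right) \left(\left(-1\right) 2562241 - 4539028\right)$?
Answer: $379363992518$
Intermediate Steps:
$\left(30142 - 83564\right) \left(\left(-1\right) 2562241 - 4539028\right) = - 53422 \left(-2562241 - 4539028\right) = \left(-53422\right) \left(-7101269\right) = 379363992518$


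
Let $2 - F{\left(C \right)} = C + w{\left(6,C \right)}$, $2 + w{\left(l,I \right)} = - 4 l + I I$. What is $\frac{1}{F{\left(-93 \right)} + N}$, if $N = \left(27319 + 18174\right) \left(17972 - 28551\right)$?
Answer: $- \frac{1}{481278975} \approx -2.0778 \cdot 10^{-9}$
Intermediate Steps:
$w{\left(l,I \right)} = -2 + I^{2} - 4 l$ ($w{\left(l,I \right)} = -2 + \left(- 4 l + I I\right) = -2 + \left(- 4 l + I^{2}\right) = -2 + \left(I^{2} - 4 l\right) = -2 + I^{2} - 4 l$)
$N = -481270447$ ($N = 45493 \left(-10579\right) = -481270447$)
$F{\left(C \right)} = 28 - C - C^{2}$ ($F{\left(C \right)} = 2 - \left(C - \left(26 - C^{2}\right)\right) = 2 - \left(C + \left(-26 + C^{2}\right)\right) = 2 - \left(-26 + C + C^{2}\right) = 28 - C - C^{2}$)
$\frac{1}{F{\left(-93 \right)} + N} = \frac{1}{\left(28 - -93 - \left(-93\right)^{2}\right) - 481270447} = \frac{1}{\left(28 + 93 - 8649\right) - 481270447} = \frac{1}{-8528 - 481270447} = \frac{1}{-481278975} = - \frac{1}{481278975}$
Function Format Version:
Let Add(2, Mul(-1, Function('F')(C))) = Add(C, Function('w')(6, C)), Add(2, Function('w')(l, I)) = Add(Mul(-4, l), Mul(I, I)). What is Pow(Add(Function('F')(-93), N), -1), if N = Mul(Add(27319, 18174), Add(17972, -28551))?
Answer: Rational(-1, 481278975) ≈ -2.0778e-9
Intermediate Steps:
Function('w')(l, I) = Add(-2, Pow(I, 2), Mul(-4, l)) (Function('w')(l, I) = Add(-2, Add(Mul(-4, l), Mul(I, I))) = Add(-2, Add(Mul(-4, l), Pow(I, 2))) = Add(-2, Add(Pow(I, 2), Mul(-4, l))) = Add(-2, Pow(I, 2), Mul(-4, l)))
N = -481270447 (N = Mul(45493, -10579) = -481270447)
Function('F')(C) = Add(28, Mul(-1, C), Mul(-1, Pow(C, 2))) (Function('F')(C) = Add(2, Mul(-1, Add(C, Add(-2, Pow(C, 2), Mul(-4, 6))))) = Add(2, Mul(-1, Add(C, Add(-2, Pow(C, 2), -24)))) = Add(2, Mul(-1, Add(C, Add(-26, Pow(C, 2))))) = Add(2, Mul(-1, Add(-26, C, Pow(C, 2)))) = Add(2, Add(26, Mul(-1, C), Mul(-1, Pow(C, 2)))) = Add(28, Mul(-1, C), Mul(-1, Pow(C, 2))))
Pow(Add(Function('F')(-93), N), -1) = Pow(Add(Add(28, Mul(-1, -93), Mul(-1, Pow(-93, 2))), -481270447), -1) = Pow(Add(Add(28, 93, Mul(-1, 8649)), -481270447), -1) = Pow(Add(Add(28, 93, -8649), -481270447), -1) = Pow(Add(-8528, -481270447), -1) = Pow(-481278975, -1) = Rational(-1, 481278975)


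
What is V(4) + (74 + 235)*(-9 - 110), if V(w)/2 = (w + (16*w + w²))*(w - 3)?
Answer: -36603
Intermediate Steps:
V(w) = 2*(-3 + w)*(w² + 17*w) (V(w) = 2*((w + (16*w + w²))*(w - 3)) = 2*((w + (w² + 16*w))*(-3 + w)) = 2*((w² + 17*w)*(-3 + w)) = 2*((-3 + w)*(w² + 17*w)) = 2*(-3 + w)*(w² + 17*w))
V(4) + (74 + 235)*(-9 - 110) = 2*4*(-51 + 4² + 14*4) + (74 + 235)*(-9 - 110) = 2*4*(-51 + 16 + 56) + 309*(-119) = 2*4*21 - 36771 = 168 - 36771 = -36603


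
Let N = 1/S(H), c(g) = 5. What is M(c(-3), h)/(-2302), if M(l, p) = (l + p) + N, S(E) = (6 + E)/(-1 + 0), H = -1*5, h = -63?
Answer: 59/2302 ≈ 0.025630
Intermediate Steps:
H = -5
S(E) = -6 - E (S(E) = (6 + E)/(-1) = (6 + E)*(-1) = -6 - E)
N = -1 (N = 1/(-6 - 1*(-5)) = 1/(-6 + 5) = 1/(-1) = -1)
M(l, p) = -1 + l + p (M(l, p) = (l + p) - 1 = -1 + l + p)
M(c(-3), h)/(-2302) = (-1 + 5 - 63)/(-2302) = -59*(-1/2302) = 59/2302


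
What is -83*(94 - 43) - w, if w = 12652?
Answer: -16885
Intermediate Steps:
-83*(94 - 43) - w = -83*(94 - 43) - 1*12652 = -83*51 - 12652 = -4233 - 12652 = -16885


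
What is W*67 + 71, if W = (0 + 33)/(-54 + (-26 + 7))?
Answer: 2972/73 ≈ 40.712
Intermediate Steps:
W = -33/73 (W = 33/(-54 - 19) = 33/(-73) = 33*(-1/73) = -33/73 ≈ -0.45205)
W*67 + 71 = -33/73*67 + 71 = -2211/73 + 71 = 2972/73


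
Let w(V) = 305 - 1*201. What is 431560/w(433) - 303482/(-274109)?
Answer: 14790755271/3563417 ≈ 4150.7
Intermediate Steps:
w(V) = 104 (w(V) = 305 - 201 = 104)
431560/w(433) - 303482/(-274109) = 431560/104 - 303482/(-274109) = 431560*(1/104) - 303482*(-1/274109) = 53945/13 + 303482/274109 = 14790755271/3563417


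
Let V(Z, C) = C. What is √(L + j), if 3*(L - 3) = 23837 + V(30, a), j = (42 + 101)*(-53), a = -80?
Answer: 7*√7 ≈ 18.520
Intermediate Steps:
j = -7579 (j = 143*(-53) = -7579)
L = 7922 (L = 3 + (23837 - 80)/3 = 3 + (⅓)*23757 = 3 + 7919 = 7922)
√(L + j) = √(7922 - 7579) = √343 = 7*√7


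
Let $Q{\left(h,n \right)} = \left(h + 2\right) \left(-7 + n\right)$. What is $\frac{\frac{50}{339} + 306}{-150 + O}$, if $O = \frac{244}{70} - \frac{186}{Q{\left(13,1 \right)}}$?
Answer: $- \frac{3632440}{1713871} \approx -2.1194$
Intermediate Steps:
$Q{\left(h,n \right)} = \left(-7 + n\right) \left(2 + h\right)$ ($Q{\left(h,n \right)} = \left(2 + h\right) \left(-7 + n\right) = \left(-7 + n\right) \left(2 + h\right)$)
$O = \frac{583}{105}$ ($O = \frac{244}{70} - \frac{186}{-14 - 91 + 2 \cdot 1 + 13 \cdot 1} = 244 \cdot \frac{1}{70} - \frac{186}{-14 - 91 + 2 + 13} = \frac{122}{35} - \frac{186}{-90} = \frac{122}{35} - - \frac{31}{15} = \frac{122}{35} + \frac{31}{15} = \frac{583}{105} \approx 5.5524$)
$\frac{\frac{50}{339} + 306}{-150 + O} = \frac{\frac{50}{339} + 306}{-150 + \frac{583}{105}} = \frac{50 \cdot \frac{1}{339} + 306}{- \frac{15167}{105}} = \left(\frac{50}{339} + 306\right) \left(- \frac{105}{15167}\right) = \frac{103784}{339} \left(- \frac{105}{15167}\right) = - \frac{3632440}{1713871}$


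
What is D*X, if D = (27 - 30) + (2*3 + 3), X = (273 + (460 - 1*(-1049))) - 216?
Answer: 9396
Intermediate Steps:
X = 1566 (X = (273 + (460 + 1049)) - 216 = (273 + 1509) - 216 = 1782 - 216 = 1566)
D = 6 (D = -3 + (6 + 3) = -3 + 9 = 6)
D*X = 6*1566 = 9396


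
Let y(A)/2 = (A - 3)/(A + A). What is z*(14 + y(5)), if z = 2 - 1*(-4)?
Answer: 432/5 ≈ 86.400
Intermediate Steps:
y(A) = (-3 + A)/A (y(A) = 2*((A - 3)/(A + A)) = 2*((-3 + A)/((2*A))) = 2*((-3 + A)*(1/(2*A))) = 2*((-3 + A)/(2*A)) = (-3 + A)/A)
z = 6 (z = 2 + 4 = 6)
z*(14 + y(5)) = 6*(14 + (-3 + 5)/5) = 6*(14 + (⅕)*2) = 6*(14 + ⅖) = 6*(72/5) = 432/5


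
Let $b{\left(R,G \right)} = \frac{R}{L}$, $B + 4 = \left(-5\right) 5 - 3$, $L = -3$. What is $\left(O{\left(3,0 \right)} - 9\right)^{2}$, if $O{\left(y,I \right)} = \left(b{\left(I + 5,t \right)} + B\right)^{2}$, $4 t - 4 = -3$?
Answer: $\frac{102414400}{81} \approx 1.2644 \cdot 10^{6}$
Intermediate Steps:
$t = \frac{1}{4}$ ($t = 1 + \frac{1}{4} \left(-3\right) = 1 - \frac{3}{4} = \frac{1}{4} \approx 0.25$)
$B = -32$ ($B = -4 - 28 = -32$)
$b{\left(R,G \right)} = - \frac{R}{3}$ ($b{\left(R,G \right)} = \frac{R}{-3} = R \left(- \frac{1}{3}\right) = - \frac{R}{3}$)
$O{\left(y,I \right)} = \left(- \frac{101}{3} - \frac{I}{3}\right)^{2}$ ($O{\left(y,I \right)} = \left(- \frac{I + 5}{3} - 32\right)^{2} = \left(- \frac{5 + I}{3} - 32\right)^{2} = \left(\left(- \frac{5}{3} - \frac{I}{3}\right) - 32\right)^{2} = \left(- \frac{101}{3} - \frac{I}{3}\right)^{2}$)
$\left(O{\left(3,0 \right)} - 9\right)^{2} = \left(\frac{\left(101 + 0\right)^{2}}{9} - 9\right)^{2} = \left(\frac{101^{2}}{9} - 9\right)^{2} = \left(\frac{1}{9} \cdot 10201 - 9\right)^{2} = \left(\frac{10201}{9} - 9\right)^{2} = \left(\frac{10120}{9}\right)^{2} = \frac{102414400}{81}$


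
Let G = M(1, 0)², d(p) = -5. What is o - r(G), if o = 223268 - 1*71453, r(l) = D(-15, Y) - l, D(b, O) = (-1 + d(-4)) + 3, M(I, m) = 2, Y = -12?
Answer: 151822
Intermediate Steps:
D(b, O) = -3 (D(b, O) = (-1 - 5) + 3 = -6 + 3 = -3)
G = 4 (G = 2² = 4)
r(l) = -3 - l
o = 151815 (o = 223268 - 71453 = 151815)
o - r(G) = 151815 - (-3 - 1*4) = 151815 - (-3 - 4) = 151815 - 1*(-7) = 151815 + 7 = 151822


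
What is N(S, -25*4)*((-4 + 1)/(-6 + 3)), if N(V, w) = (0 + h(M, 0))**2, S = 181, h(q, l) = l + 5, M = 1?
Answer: 25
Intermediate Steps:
h(q, l) = 5 + l
N(V, w) = 25 (N(V, w) = (0 + (5 + 0))**2 = (0 + 5)**2 = 5**2 = 25)
N(S, -25*4)*((-4 + 1)/(-6 + 3)) = 25*((-4 + 1)/(-6 + 3)) = 25*(-3/(-3)) = 25*(-3*(-1/3)) = 25*1 = 25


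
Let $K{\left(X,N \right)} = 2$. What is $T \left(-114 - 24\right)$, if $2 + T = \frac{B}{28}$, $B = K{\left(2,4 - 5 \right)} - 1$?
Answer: $\frac{3795}{14} \approx 271.07$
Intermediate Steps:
$B = 1$ ($B = 2 - 1 = 1$)
$T = - \frac{55}{28}$ ($T = -2 + 1 \cdot \frac{1}{28} = -2 + \frac{1}{28} = - \frac{55}{28} \approx -1.9643$)
$T \left(-114 - 24\right) = - \frac{55 \left(-114 - 24\right)}{28} = \left(- \frac{55}{28}\right) \left(-138\right) = \frac{3795}{14}$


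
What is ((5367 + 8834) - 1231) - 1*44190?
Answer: -31220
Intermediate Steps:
((5367 + 8834) - 1231) - 1*44190 = (14201 - 1231) - 44190 = 12970 - 44190 = -31220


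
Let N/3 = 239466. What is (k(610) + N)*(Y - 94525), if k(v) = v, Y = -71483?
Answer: -119361080064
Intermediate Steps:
N = 718398 (N = 3*239466 = 718398)
(k(610) + N)*(Y - 94525) = (610 + 718398)*(-71483 - 94525) = 719008*(-166008) = -119361080064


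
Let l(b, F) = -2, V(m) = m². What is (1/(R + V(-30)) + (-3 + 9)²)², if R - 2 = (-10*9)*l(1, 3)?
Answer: 1517336209/1170724 ≈ 1296.1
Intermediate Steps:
R = 182 (R = 2 - 10*9*(-2) = 2 - 90*(-2) = 2 + 180 = 182)
(1/(R + V(-30)) + (-3 + 9)²)² = (1/(182 + (-30)²) + (-3 + 9)²)² = (1/(182 + 900) + 6²)² = (1/1082 + 36)² = (38953/1082)² = 1517336209/1170724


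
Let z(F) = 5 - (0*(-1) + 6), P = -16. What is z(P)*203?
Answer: -203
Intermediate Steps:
z(F) = -1 (z(F) = 5 - (0 + 6) = 5 - 1*6 = 5 - 6 = -1)
z(P)*203 = -1*203 = -203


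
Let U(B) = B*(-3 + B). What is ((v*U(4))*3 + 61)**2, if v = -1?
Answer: 2401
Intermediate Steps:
((v*U(4))*3 + 61)**2 = (-4*(-3 + 4)*3 + 61)**2 = (-4*3 + 61)**2 = (-12 + 61)**2 = 49**2 = 2401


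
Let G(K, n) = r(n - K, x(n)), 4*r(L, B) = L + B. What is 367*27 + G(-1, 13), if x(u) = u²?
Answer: 39819/4 ≈ 9954.8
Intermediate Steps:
r(L, B) = B/4 + L/4 (r(L, B) = (L + B)/4 = (B + L)/4 = B/4 + L/4)
G(K, n) = -K/4 + n/4 + n²/4 (G(K, n) = n²/4 + (n - K)/4 = n²/4 + (-K/4 + n/4) = -K/4 + n/4 + n²/4)
367*27 + G(-1, 13) = 367*27 + (-¼*(-1) + (¼)*13 + (¼)*13²) = 9909 + (¼ + 13/4 + (¼)*169) = 9909 + (¼ + 13/4 + 169/4) = 9909 + 183/4 = 39819/4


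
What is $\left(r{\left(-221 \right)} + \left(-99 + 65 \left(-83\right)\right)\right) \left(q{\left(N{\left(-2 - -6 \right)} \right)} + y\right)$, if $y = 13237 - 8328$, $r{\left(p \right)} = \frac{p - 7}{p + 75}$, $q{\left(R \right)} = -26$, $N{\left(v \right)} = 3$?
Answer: $- \frac{1957829084}{73} \approx -2.682 \cdot 10^{7}$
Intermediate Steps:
$r{\left(p \right)} = \frac{-7 + p}{75 + p}$
$y = 4909$
$\left(r{\left(-221 \right)} + \left(-99 + 65 \left(-83\right)\right)\right) \left(q{\left(N{\left(-2 - -6 \right)} \right)} + y\right) = \left(\frac{-7 - 221}{75 - 221} + \left(-99 + 65 \left(-83\right)\right)\right) \left(-26 + 4909\right) = \left(\frac{1}{-146} \left(-228\right) - 5494\right) 4883 = \left(\left(- \frac{1}{146}\right) \left(-228\right) - 5494\right) 4883 = \left(\frac{114}{73} - 5494\right) 4883 = \left(- \frac{400948}{73}\right) 4883 = - \frac{1957829084}{73}$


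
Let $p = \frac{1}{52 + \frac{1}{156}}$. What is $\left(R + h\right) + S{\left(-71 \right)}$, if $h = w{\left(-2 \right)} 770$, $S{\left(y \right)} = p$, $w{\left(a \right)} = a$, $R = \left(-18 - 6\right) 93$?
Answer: $- \frac{30602080}{8113} \approx -3772.0$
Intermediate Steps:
$R = -2232$ ($R = \left(-24\right) 93 = -2232$)
$p = \frac{156}{8113}$ ($p = \frac{1}{52 + \frac{1}{156}} = \frac{1}{\frac{8113}{156}} = \frac{156}{8113} \approx 0.019228$)
$S{\left(y \right)} = \frac{156}{8113}$
$h = -1540$ ($h = \left(-2\right) 770 = -1540$)
$\left(R + h\right) + S{\left(-71 \right)} = \left(-2232 - 1540\right) + \frac{156}{8113} = -3772 + \frac{156}{8113} = - \frac{30602080}{8113}$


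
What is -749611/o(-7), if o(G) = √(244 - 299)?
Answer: 749611*I*√55/55 ≈ 1.0108e+5*I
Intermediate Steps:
o(G) = I*√55 (o(G) = √(-55) = I*√55)
-749611/o(-7) = -749611*(-I*√55/55) = -(-749611)*I*√55/55 = 749611*I*√55/55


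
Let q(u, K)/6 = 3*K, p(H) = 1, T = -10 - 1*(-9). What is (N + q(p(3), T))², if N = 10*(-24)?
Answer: 66564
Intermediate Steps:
T = -1 (T = -10 + 9 = -1)
q(u, K) = 18*K (q(u, K) = 6*(3*K) = 18*K)
N = -240
(N + q(p(3), T))² = (-240 + 18*(-1))² = (-240 - 18)² = (-258)² = 66564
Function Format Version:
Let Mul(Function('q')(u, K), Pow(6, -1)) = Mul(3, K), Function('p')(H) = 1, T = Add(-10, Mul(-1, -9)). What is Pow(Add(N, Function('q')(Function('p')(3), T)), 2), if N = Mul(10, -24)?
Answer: 66564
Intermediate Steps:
T = -1 (T = Add(-10, 9) = -1)
Function('q')(u, K) = Mul(18, K) (Function('q')(u, K) = Mul(6, Mul(3, K)) = Mul(18, K))
N = -240
Pow(Add(N, Function('q')(Function('p')(3), T)), 2) = Pow(Add(-240, Mul(18, -1)), 2) = Pow(Add(-240, -18), 2) = Pow(-258, 2) = 66564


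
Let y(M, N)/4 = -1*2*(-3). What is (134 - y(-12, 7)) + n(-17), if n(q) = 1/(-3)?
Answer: 329/3 ≈ 109.67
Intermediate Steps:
y(M, N) = 24 (y(M, N) = 4*(-1*2*(-3)) = 4*(-2*(-3)) = 4*6 = 24)
n(q) = -⅓
(134 - y(-12, 7)) + n(-17) = (134 - 1*24) - ⅓ = (134 - 24) - ⅓ = 110 - ⅓ = 329/3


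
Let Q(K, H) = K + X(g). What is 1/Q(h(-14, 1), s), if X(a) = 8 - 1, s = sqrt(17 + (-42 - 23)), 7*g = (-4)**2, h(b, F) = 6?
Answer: 1/13 ≈ 0.076923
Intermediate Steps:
g = 16/7 (g = (1/7)*(-4)**2 = (1/7)*16 = 16/7 ≈ 2.2857)
s = 4*I*sqrt(3) (s = sqrt(17 - 65) = sqrt(-48) = 4*I*sqrt(3) ≈ 6.9282*I)
X(a) = 7
Q(K, H) = 7 + K (Q(K, H) = K + 7 = 7 + K)
1/Q(h(-14, 1), s) = 1/(7 + 6) = 1/13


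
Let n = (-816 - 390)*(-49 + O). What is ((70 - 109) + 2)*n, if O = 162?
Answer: 5042286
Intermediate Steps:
n = -136278 (n = (-816 - 390)*(-49 + 162) = -1206*113 = -136278)
((70 - 109) + 2)*n = ((70 - 109) + 2)*(-136278) = (-39 + 2)*(-136278) = -37*(-136278) = 5042286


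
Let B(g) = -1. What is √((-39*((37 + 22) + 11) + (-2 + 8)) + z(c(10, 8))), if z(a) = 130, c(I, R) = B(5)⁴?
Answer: I*√2594 ≈ 50.931*I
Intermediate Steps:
c(I, R) = 1 (c(I, R) = (-1)⁴ = 1)
√((-39*((37 + 22) + 11) + (-2 + 8)) + z(c(10, 8))) = √((-39*((37 + 22) + 11) + (-2 + 8)) + 130) = √((-39*(59 + 11) + 6) + 130) = √((-39*70 + 6) + 130) = √((-2730 + 6) + 130) = √(-2724 + 130) = √(-2594) = I*√2594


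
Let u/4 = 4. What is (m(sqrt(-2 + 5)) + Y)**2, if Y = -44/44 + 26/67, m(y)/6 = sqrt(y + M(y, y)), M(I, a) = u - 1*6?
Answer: (41 - 402*sqrt(10 + sqrt(3)))**2/4489 ≈ 397.58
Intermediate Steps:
u = 16 (u = 4*4 = 16)
M(I, a) = 10 (M(I, a) = 16 - 1*6 = 16 - 6 = 10)
m(y) = 6*sqrt(10 + y) (m(y) = 6*sqrt(y + 10) = 6*sqrt(10 + y))
Y = -41/67 (Y = -44*1/44 + 26*(1/67) = -1 + 26/67 = -41/67 ≈ -0.61194)
(m(sqrt(-2 + 5)) + Y)**2 = (6*sqrt(10 + sqrt(-2 + 5)) - 41/67)**2 = (6*sqrt(10 + sqrt(3)) - 41/67)**2 = (-41/67 + 6*sqrt(10 + sqrt(3)))**2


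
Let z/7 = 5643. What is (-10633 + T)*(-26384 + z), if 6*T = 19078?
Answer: -293296120/3 ≈ -9.7765e+7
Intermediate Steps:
T = 9539/3 (T = (1/6)*19078 = 9539/3 ≈ 3179.7)
z = 39501 (z = 7*5643 = 39501)
(-10633 + T)*(-26384 + z) = (-10633 + 9539/3)*(-26384 + 39501) = -22360/3*13117 = -293296120/3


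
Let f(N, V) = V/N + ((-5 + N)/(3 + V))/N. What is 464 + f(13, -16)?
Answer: 78200/169 ≈ 462.72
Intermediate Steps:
f(N, V) = V/N + (-5 + N)/(N*(3 + V)) (f(N, V) = V/N + ((-5 + N)/(3 + V))/N = V/N + (-5 + N)/(N*(3 + V)))
464 + f(13, -16) = 464 + (-5 + 13 + (-16)² + 3*(-16))/(13*(3 - 16)) = 464 + (1/13)*(-5 + 13 + 256 - 48)/(-13) = 464 + (1/13)*(-1/13)*216 = 464 - 216/169 = 78200/169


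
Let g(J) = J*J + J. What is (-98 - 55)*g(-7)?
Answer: -6426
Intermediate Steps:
g(J) = J + J² (g(J) = J² + J = J + J²)
(-98 - 55)*g(-7) = (-98 - 55)*(-7*(1 - 7)) = -(-1071)*(-6) = -153*42 = -6426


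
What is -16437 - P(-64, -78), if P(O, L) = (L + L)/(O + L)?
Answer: -1167105/71 ≈ -16438.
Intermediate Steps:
P(O, L) = 2*L/(L + O) (P(O, L) = (2*L)/(L + O) = 2*L/(L + O))
-16437 - P(-64, -78) = -16437 - 2*(-78)/(-78 - 64) = -16437 - 2*(-78)/(-142) = -16437 - 2*(-78)*(-1)/142 = -16437 - 1*78/71 = -16437 - 78/71 = -1167105/71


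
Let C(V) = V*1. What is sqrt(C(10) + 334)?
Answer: 2*sqrt(86) ≈ 18.547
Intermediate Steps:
C(V) = V
sqrt(C(10) + 334) = sqrt(10 + 334) = sqrt(344) = 2*sqrt(86)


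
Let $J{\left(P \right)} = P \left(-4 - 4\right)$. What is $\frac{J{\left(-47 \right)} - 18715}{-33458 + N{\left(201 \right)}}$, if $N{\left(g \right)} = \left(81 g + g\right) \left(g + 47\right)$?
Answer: $- \frac{18339}{4054078} \approx -0.0045236$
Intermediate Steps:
$J{\left(P \right)} = - 8 P$ ($J{\left(P \right)} = P \left(-8\right) = - 8 P$)
$N{\left(g \right)} = 82 g \left(47 + g\right)$
$\frac{J{\left(-47 \right)} - 18715}{-33458 + N{\left(201 \right)}} = \frac{\left(-8\right) \left(-47\right) - 18715}{-33458 + 82 \cdot 201 \left(47 + 201\right)} = \frac{376 - 18715}{-33458 + 82 \cdot 201 \cdot 248} = - \frac{18339}{-33458 + 4087536} = - \frac{18339}{4054078}$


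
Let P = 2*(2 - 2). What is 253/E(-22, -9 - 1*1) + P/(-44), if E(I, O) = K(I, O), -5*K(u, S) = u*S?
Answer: -23/4 ≈ -5.7500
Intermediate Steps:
K(u, S) = -S*u/5 (K(u, S) = -u*S/5 = -S*u/5)
E(I, O) = -I*O/5 (E(I, O) = -O*I/5 = -I*O/5)
P = 0 (P = 2*0 = 0)
253/E(-22, -9 - 1*1) + P/(-44) = 253/((-⅕*(-22)*(-9 - 1*1))) + 0/(-44) = 253/((-⅕*(-22)*(-9 - 1))) + 0*(-1/44) = 253/((-⅕*(-22)*(-10))) + 0 = 253/(-44) + 0 = 253*(-1/44) + 0 = -23/4 + 0 = -23/4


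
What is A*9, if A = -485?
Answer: -4365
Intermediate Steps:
A*9 = -485*9 = -4365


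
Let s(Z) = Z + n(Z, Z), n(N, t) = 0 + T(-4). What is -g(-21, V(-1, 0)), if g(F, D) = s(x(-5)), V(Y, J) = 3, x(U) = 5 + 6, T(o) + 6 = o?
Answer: -1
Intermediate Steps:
T(o) = -6 + o
x(U) = 11
n(N, t) = -10 (n(N, t) = 0 + (-6 - 4) = 0 - 10 = -10)
s(Z) = -10 + Z (s(Z) = Z - 10 = -10 + Z)
g(F, D) = 1 (g(F, D) = -10 + 11 = 1)
-g(-21, V(-1, 0)) = -1*1 = -1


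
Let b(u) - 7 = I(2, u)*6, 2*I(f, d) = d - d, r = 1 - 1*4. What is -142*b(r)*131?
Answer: -130214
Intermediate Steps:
r = -3 (r = 1 - 4 = -3)
I(f, d) = 0 (I(f, d) = (d - d)/2 = (½)*0 = 0)
b(u) = 7 (b(u) = 7 + 0*6 = 7 + 0 = 7)
-142*b(r)*131 = -142*7*131 = -994*131 = -130214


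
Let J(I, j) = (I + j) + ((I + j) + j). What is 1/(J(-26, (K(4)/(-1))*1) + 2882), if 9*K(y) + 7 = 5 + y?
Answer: 3/8488 ≈ 0.00035344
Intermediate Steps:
K(y) = -2/9 + y/9 (K(y) = -7/9 + (5 + y)/9 = -7/9 + (5/9 + y/9) = -2/9 + y/9)
J(I, j) = 2*I + 3*j (J(I, j) = (I + j) + (I + 2*j) = 2*I + 3*j)
1/(J(-26, (K(4)/(-1))*1) + 2882) = 1/((2*(-26) + 3*(((-2/9 + (⅑)*4)/(-1))*1)) + 2882) = 1/((-52 + 3*(((-2/9 + 4/9)*(-1))*1)) + 2882) = 1/((-52 + 3*(((2/9)*(-1))*1)) + 2882) = 1/((-52 + 3*(-2/9*1)) + 2882) = 1/((-52 + 3*(-2/9)) + 2882) = 1/((-52 - ⅔) + 2882) = 1/(-158/3 + 2882) = 1/(8488/3) = 3/8488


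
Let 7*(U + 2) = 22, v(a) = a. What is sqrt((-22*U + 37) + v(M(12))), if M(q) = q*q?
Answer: sqrt(7637)/7 ≈ 12.484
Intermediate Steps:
M(q) = q**2
U = 8/7 (U = -2 + (1/7)*22 = -2 + 22/7 = 8/7 ≈ 1.1429)
sqrt((-22*U + 37) + v(M(12))) = sqrt((-22*8/7 + 37) + 12**2) = sqrt((-176/7 + 37) + 144) = sqrt(83/7 + 144) = sqrt(1091/7) = sqrt(7637)/7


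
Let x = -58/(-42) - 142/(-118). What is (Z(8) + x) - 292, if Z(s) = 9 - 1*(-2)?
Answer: -344957/1239 ≈ -278.42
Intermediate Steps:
Z(s) = 11 (Z(s) = 9 + 2 = 11)
x = 3202/1239 (x = -58*(-1/42) - 142*(-1/118) = 29/21 + 71/59 = 3202/1239 ≈ 2.5843)
(Z(8) + x) - 292 = (11 + 3202/1239) - 292 = 16831/1239 - 292 = -344957/1239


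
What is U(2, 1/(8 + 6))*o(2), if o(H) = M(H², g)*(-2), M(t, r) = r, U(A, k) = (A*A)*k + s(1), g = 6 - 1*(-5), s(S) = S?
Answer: -198/7 ≈ -28.286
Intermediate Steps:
g = 11 (g = 6 + 5 = 11)
U(A, k) = 1 + k*A² (U(A, k) = (A*A)*k + 1 = A²*k + 1 = k*A² + 1 = 1 + k*A²)
o(H) = -22 (o(H) = 11*(-2) = -22)
U(2, 1/(8 + 6))*o(2) = (1 + 2²/(8 + 6))*(-22) = (1 + 4/14)*(-22) = (1 + (1/14)*4)*(-22) = (1 + 2/7)*(-22) = (9/7)*(-22) = -198/7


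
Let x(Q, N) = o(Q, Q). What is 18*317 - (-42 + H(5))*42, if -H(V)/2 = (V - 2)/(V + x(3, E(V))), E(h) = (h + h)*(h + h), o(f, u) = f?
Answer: 15003/2 ≈ 7501.5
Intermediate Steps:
E(h) = 4*h² (E(h) = (2*h)*(2*h) = 4*h²)
x(Q, N) = Q
H(V) = -2*(-2 + V)/(3 + V) (H(V) = -2*(V - 2)/(V + 3) = -2*(-2 + V)/(3 + V))
18*317 - (-42 + H(5))*42 = 18*317 - (-42 + 2*(2 - 1*5)/(3 + 5))*42 = 5706 - (-42 + 2*(2 - 5)/8)*42 = 5706 - (-42 + 2*(⅛)*(-3))*42 = 5706 - (-42 - ¾)*42 = 5706 - (-171)*42/4 = 5706 - 1*(-3591/2) = 5706 + 3591/2 = 15003/2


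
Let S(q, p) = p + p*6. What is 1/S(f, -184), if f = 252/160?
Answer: -1/1288 ≈ -0.00077640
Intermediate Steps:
f = 63/40 (f = 252*(1/160) = 63/40 ≈ 1.5750)
S(q, p) = 7*p (S(q, p) = p + 6*p = 7*p)
1/S(f, -184) = 1/(7*(-184)) = 1/(-1288) = -1/1288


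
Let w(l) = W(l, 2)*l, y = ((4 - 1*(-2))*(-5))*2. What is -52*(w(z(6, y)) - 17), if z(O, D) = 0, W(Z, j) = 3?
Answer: 884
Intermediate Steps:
y = -60 (y = ((4 + 2)*(-5))*2 = (6*(-5))*2 = -30*2 = -60)
w(l) = 3*l
-52*(w(z(6, y)) - 17) = -52*(3*0 - 17) = -52*(0 - 17) = -52*(-17) = 884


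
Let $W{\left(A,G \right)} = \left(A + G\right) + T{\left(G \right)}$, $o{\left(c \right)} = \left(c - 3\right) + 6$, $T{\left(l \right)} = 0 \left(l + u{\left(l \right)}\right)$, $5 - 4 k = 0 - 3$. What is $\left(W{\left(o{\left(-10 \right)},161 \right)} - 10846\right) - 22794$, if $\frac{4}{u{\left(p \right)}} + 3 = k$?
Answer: $-33486$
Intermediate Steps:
$k = 2$ ($k = \frac{5}{4} - \frac{0 - 3}{4} = \frac{5}{4} - - \frac{3}{4} = \frac{5}{4} + \frac{3}{4} = 2$)
$u{\left(p \right)} = -4$ ($u{\left(p \right)} = \frac{4}{-3 + 2} = \frac{4}{-1} = 4 \left(-1\right) = -4$)
$T{\left(l \right)} = 0$ ($T{\left(l \right)} = 0 \left(l - 4\right) = 0 \left(-4 + l\right) = 0$)
$o{\left(c \right)} = 3 + c$ ($o{\left(c \right)} = \left(-3 + c\right) + 6 = 3 + c$)
$W{\left(A,G \right)} = A + G$ ($W{\left(A,G \right)} = \left(A + G\right) + 0 = A + G$)
$\left(W{\left(o{\left(-10 \right)},161 \right)} - 10846\right) - 22794 = \left(\left(\left(3 - 10\right) + 161\right) - 10846\right) - 22794 = \left(\left(-7 + 161\right) - 10846\right) - 22794 = \left(154 - 10846\right) - 22794 = -10692 - 22794 = -33486$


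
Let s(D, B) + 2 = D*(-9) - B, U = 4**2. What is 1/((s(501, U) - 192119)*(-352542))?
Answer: 1/69325974132 ≈ 1.4425e-11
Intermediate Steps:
U = 16
s(D, B) = -2 - B - 9*D (s(D, B) = -2 + (D*(-9) - B) = -2 + (-9*D - B) = -2 + (-B - 9*D) = -2 - B - 9*D)
1/((s(501, U) - 192119)*(-352542)) = 1/((-2 - 1*16 - 9*501) - 192119*(-352542)) = -1/352542/((-2 - 16 - 4509) - 192119) = -1/352542/(-4527 - 192119) = -1/352542/(-196646) = -1/196646*(-1/352542) = 1/69325974132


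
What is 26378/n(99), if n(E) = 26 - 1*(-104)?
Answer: 13189/65 ≈ 202.91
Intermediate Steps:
n(E) = 130 (n(E) = 26 + 104 = 130)
26378/n(99) = 26378/130 = 26378*(1/130) = 13189/65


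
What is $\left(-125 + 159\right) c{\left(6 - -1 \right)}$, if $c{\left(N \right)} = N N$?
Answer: $1666$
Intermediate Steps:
$c{\left(N \right)} = N^{2}$
$\left(-125 + 159\right) c{\left(6 - -1 \right)} = \left(-125 + 159\right) \left(6 - -1\right)^{2} = 34 \left(6 + 1\right)^{2} = 34 \cdot 7^{2} = 34 \cdot 49 = 1666$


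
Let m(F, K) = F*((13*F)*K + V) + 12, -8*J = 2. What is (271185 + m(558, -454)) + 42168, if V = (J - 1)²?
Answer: -14698848729/8 ≈ -1.8374e+9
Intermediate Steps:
J = -¼ (J = -⅛*2 = -¼ ≈ -0.25000)
V = 25/16 (V = (-¼ - 1)² = (-5/4)² = 25/16 ≈ 1.5625)
m(F, K) = 12 + F*(25/16 + 13*F*K) (m(F, K) = F*((13*F)*K + 25/16) + 12 = F*(13*F*K + 25/16) + 12 = F*(25/16 + 13*F*K) + 12 = 12 + F*(25/16 + 13*F*K))
(271185 + m(558, -454)) + 42168 = (271185 + (12 + (25/16)*558 + 13*(-454)*558²)) + 42168 = (271185 + (12 + 6975/8 + 13*(-454)*311364)) + 42168 = (271185 + (12 + 6975/8 - 1837670328)) + 42168 = (271185 - 14701355553/8) + 42168 = -14699186073/8 + 42168 = -14698848729/8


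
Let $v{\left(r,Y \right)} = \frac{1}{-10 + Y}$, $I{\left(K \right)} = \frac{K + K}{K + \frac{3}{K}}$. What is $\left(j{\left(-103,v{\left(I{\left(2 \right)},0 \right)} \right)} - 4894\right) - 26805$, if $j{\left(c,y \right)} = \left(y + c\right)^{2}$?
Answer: $- \frac{2106939}{100} \approx -21069.0$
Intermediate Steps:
$I{\left(K \right)} = \frac{2 K}{K + \frac{3}{K}}$
$j{\left(c,y \right)} = \left(c + y\right)^{2}$
$\left(j{\left(-103,v{\left(I{\left(2 \right)},0 \right)} \right)} - 4894\right) - 26805 = \left(\left(-103 + \frac{1}{-10 + 0}\right)^{2} - 4894\right) - 26805 = \left(\left(-103 + \frac{1}{-10}\right)^{2} - 4894\right) - 26805 = \left(\left(-103 - \frac{1}{10}\right)^{2} - 4894\right) - 26805 = \left(\left(- \frac{1031}{10}\right)^{2} - 4894\right) - 26805 = \left(\frac{1062961}{100} - 4894\right) - 26805 = \frac{573561}{100} - 26805 = - \frac{2106939}{100}$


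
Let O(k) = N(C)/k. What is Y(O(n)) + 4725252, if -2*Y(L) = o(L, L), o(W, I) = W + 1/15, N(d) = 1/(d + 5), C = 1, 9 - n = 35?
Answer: 7371393073/1560 ≈ 4.7252e+6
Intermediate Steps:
n = -26 (n = 9 - 1*35 = 9 - 35 = -26)
N(d) = 1/(5 + d)
o(W, I) = 1/15 + W (o(W, I) = W + 1/15 = 1/15 + W)
O(k) = 1/(6*k) (O(k) = 1/((5 + 1)*k) = 1/(6*k))
Y(L) = -1/30 - L/2 (Y(L) = -(1/15 + L)/2 = -1/30 - L/2)
Y(O(n)) + 4725252 = (-1/30 - 1/(12*(-26))) + 4725252 = (-1/30 - (-1)/(12*26)) + 4725252 = (-1/30 - ½*(-1/156)) + 4725252 = (-1/30 + 1/312) + 4725252 = -47/1560 + 4725252 = 7371393073/1560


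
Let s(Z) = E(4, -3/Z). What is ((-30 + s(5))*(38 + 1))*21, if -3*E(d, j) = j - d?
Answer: -116571/5 ≈ -23314.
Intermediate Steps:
E(d, j) = -j/3 + d/3 (E(d, j) = -(j - d)/3 = -j/3 + d/3)
s(Z) = 4/3 + 1/Z (s(Z) = -(-1)/Z + (⅓)*4 = 1/Z + 4/3 = 4/3 + 1/Z)
((-30 + s(5))*(38 + 1))*21 = ((-30 + (4/3 + 1/5))*(38 + 1))*21 = ((-30 + (4/3 + ⅕))*39)*21 = ((-30 + 23/15)*39)*21 = -427/15*39*21 = -5551/5*21 = -116571/5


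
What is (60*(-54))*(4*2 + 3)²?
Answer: -392040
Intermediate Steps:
(60*(-54))*(4*2 + 3)² = -3240*(8 + 3)² = -3240*11² = -3240*121 = -392040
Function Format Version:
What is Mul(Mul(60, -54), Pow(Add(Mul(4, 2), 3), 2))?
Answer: -392040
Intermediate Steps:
Mul(Mul(60, -54), Pow(Add(Mul(4, 2), 3), 2)) = Mul(-3240, Pow(Add(8, 3), 2)) = Mul(-3240, Pow(11, 2)) = Mul(-3240, 121) = -392040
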